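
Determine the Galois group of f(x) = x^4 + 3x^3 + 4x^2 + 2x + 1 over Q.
The polynomial is an irreducible quartic over Q and its discriminant is 125, which is not a perfect square, so the Galois group is not contained in A_4. The resolvent cubic y^3 - 4*y^2 + 2*y + 3 has exactly one rational root, so the Galois group is C_4 or D_4. The quartic becomes reducible over Q(sqrt(disc)), so the group is C_4.

C_4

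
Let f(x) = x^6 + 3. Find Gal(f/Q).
The polynomial f is an irreducible sextic over Q, so G = Gal(f/Q) is one of the 16 transitive subgroups 6T1, ..., 6T16 of S_6. The discriminant of f is -11337408, which is not a perfect square, so G is not contained in A_6. The transitive groups of degree 6 not contained in A_6 are: C_6 (6T1, order 6), S_3 (6T2, order 6), D_6 (6T3, order 12), C_3 x S_3 (6T5, order 18), A_4 x C_2 (6T6, order 24), S_4 (6T8, order 24), S_3 x S_3 (6T9, order 36), S_4 x C_2 (6T11, order 48), (S_3 x S_3) : C_2 (6T13, order 72), PGL(2,5) (6T14, order 120), S_6 (6T16, order 720). By Dedekind's theorem, for a prime p not dividing disc(f) the degrees of the irreducible factors of f mod p form the cycle type of an element of G. Factoring f modulo the 23 such primes p <= 97 (skipping 2, 3, which divide the discriminant), each new pattern first appears at: mod 5: f = (x^2 + 2)(x^2 + x + 2)(x^2 + 4x + 2), pattern 2+2+2; mod 7: f = (x^3 + 2)(x^3 + 5), pattern 3+3; mod 61: f = (x + 3)(x + 19)(x + 22)(x + 39)(x + 42)(x + 58), pattern 1+1+1+1+1+1. No other pattern occurs in this range, so the set of observed cycle types is {2+2+2, 3+3, 1+1+1+1+1+1}. The candidates containing elements of all these cycle types are C_6 (6T1) of order 6, S_3 (6T2) of order 6, D_6 (6T3) of order 12, C_3 x S_3 (6T5) of order 18, A_4 x C_2 (6T6) of order 24, S_4 (6T8) of order 24, S_3 x S_3 (6T9) of order 36, S_4 x C_2 (6T11) of order 48, (S_3 x S_3) : C_2 (6T13) of order 72, PGL(2,5) (6T14) of order 120, S_6 (6T16) of order 720; the others are excluded. The observed types are precisely the cycle types that occur in S_3 (6T2). Each of the other remaining candidates has further cycle types, and by the Chebotarev density theorem the matching factorization patterns would occur for a proportion of primes equal to their share of the group: C_6 (6T1) additionally contains elements of type 6 (2 of its 6 elements, about 33% of primes); D_6 (6T3) additionally contains elements of type 6, 2+2+1+1 (5 of its 12 elements, about 42% of primes); C_3 x S_3 (6T5) additionally contains elements of type 6, 3+1+1+1 (10 of its 18 elements, about 56% of primes); A_4 x C_2 (6T6) additionally contains elements of type 6, 2+2+1+1, 2+1+1+1+1 (14 of its 24 elements, about 58% of primes); S_4 (6T8) additionally contains elements of type 4+1+1, 2+2+1+1 (9 of its 24 elements, about 38% of primes); S_3 x S_3 (6T9) additionally contains elements of type 6, 3+1+1+1, 2+2+1+1 (25 of its 36 elements, about 69% of primes); S_4 x C_2 (6T11) additionally contains elements of type 6, 4+2, 4+1+1, 2+2+1+1, 2+1+1+1+1 (32 of its 48 elements, about 67% of primes); (S_3 x S_3) : C_2 (6T13) additionally contains elements of type 6, 4+2, 3+2+1, 3+1+1+1, 2+2+1+1, 2+1+1+1+1 (61 of its 72 elements, about 85% of primes); PGL(2,5) (6T14) additionally contains elements of type 6, 5+1, 4+1+1, 2+2+1+1 (89 of its 120 elements, about 74% of primes); S_6 (6T16) additionally contains elements of type 6, 5+1, 4+2, 4+1+1, 3+2+1, 3+1+1+1, 2+2+1+1, 2+1+1+1+1 (664 of its 720 elements, about 92% of primes). None of the 23 primes tested shows any such pattern (for each of these groups the chance of that is below 10^-4), which rules them out. Hence G = S_3 (6T2), of order 6.

6T2: S_3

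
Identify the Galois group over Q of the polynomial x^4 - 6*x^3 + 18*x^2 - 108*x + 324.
V_4

The polynomial is an irreducible quartic over Q and its discriminant is 1224440064 = 34992^2, a perfect square, so the Galois group is contained in A_4. The resolvent cubic y^3 - 18*y^2 - 648*y splits completely over Q, which gives the Klein four-group V_4.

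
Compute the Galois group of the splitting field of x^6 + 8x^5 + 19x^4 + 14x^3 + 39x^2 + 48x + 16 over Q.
The polynomial f is an irreducible sextic over Q, so G = Gal(f/Q) is one of the 16 transitive subgroups 6T1, ..., 6T16 of S_6. The discriminant of f is 90962560000 = 301600^2, a perfect square, so G is contained in A_6. The transitive groups of degree 6 contained in A_6 are: A_4 (6T4, order 12), S_4 (6T7, order 24), (C_3 x C_3) : C_4 (6T10, order 36), PSL(2,5) (6T12, order 60), A_6 (6T15, order 360). By Dedekind's theorem, for a prime p not dividing disc(f) the degrees of the irreducible factors of f mod p form the cycle type of an element of G. Factoring f modulo the 19 such primes p <= 83 (skipping 2, 5, 13, 29, which divide the discriminant), each new pattern first appears at: mod 3: f = (x^2 + x + 2)(x^4 + x^3 + x^2 + 2x + 2), pattern 4+2; mod 11: f = (x^3 + x^2 + 2x + 3)(x^3 + 7x^2 + 10x + 9), pattern 3+3; mod 19: f = (x + 2)(x + 5)(x^2 + 9)(x^2 + x + 12), pattern 2+2+1+1; mod 61: f = (x + 31)(x + 38)(x + 48)(x^3 + 13x^2 + 47x + 15), pattern 3+1+1+1. No other pattern occurs in this range, so the set of observed cycle types is {4+2, 3+3, 2+2+1+1, 3+1+1+1}. The candidates containing elements of all these cycle types are (C_3 x C_3) : C_4 (6T10) of order 36, A_6 (6T15) of order 360; the others are excluded. The observed types are precisely the cycle types that occur in (C_3 x C_3) : C_4 (6T10) (apart from the identity). Each of the other remaining candidates has further cycle types, and by the Chebotarev density theorem the matching factorization patterns would occur for a proportion of primes equal to their share of the group: A_6 (6T15) additionally contains elements of type 5+1 (144 of its 360 elements, about 40% of primes). None of the 19 primes tested shows any such pattern (for each of these groups the chance of that is below 10^-4), which rules them out. Hence G = (C_3 x C_3) : C_4 (6T10), of order 36.

(C_3 x C_3) : C_4 (also written G36+)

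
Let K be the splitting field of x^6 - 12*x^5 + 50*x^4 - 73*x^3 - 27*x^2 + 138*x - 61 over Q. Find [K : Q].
60

The degree of the splitting field over Q equals the order of the Galois group, so first determine the group. The polynomial f is an irreducible sextic over Q, so G = Gal(f/Q) is one of the 16 transitive subgroups 6T1, ..., 6T16 of S_6. The discriminant of f is 30991489 = 5567^2, a perfect square, so G is contained in A_6. The transitive groups of degree 6 contained in A_6 are: A_4 (6T4, order 12), S_4 (6T7, order 24), (C_3 x C_3) : C_4 (6T10, order 36), PSL(2,5) (6T12, order 60), A_6 (6T15, order 360). By Dedekind's theorem, for a prime p not dividing disc(f) the degrees of the irreducible factors of f mod p form the cycle type of an element of G. Factoring f modulo the 21 such primes p <= 79 (skipping 19, which divides the discriminant), each new pattern first appears at: mod 2: f = (x + 1)(x^5 + x^4 + x^3 + x + 1), pattern 5+1; mod 7: f = (x^3 + 3x^2 + x + 1)(x^3 + 6x^2 + 3x + 2), pattern 3+3; mod 61: f = (x)(x + 22)(x^2 + 42x + 12)(x^2 + 46x + 13), pattern 2+2+1+1. No other pattern occurs in this range, so the set of observed cycle types is {5+1, 3+3, 2+2+1+1}. The candidates containing elements of all these cycle types are PSL(2,5) (6T12) of order 60, A_6 (6T15) of order 360; the others are excluded. The observed types are precisely the cycle types that occur in PSL(2,5) (6T12) (apart from the identity). Each of the other remaining candidates has further cycle types, and by the Chebotarev density theorem the matching factorization patterns would occur for a proportion of primes equal to their share of the group: A_6 (6T15) additionally contains elements of type 4+2, 3+1+1+1 (130 of its 360 elements, about 36% of primes). None of the 21 primes tested shows any such pattern (for each of these groups the chance of that is below 10^-4), which rules them out. Hence G = PSL(2,5) (6T12), of order 60. The Galois group PSL(2,5) (6T12) has order 60, so the splitting field has degree 60 over Q.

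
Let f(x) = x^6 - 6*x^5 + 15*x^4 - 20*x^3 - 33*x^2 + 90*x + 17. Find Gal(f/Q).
6T6: A_4 x C_2

The polynomial f is an irreducible sextic over Q, so G = Gal(f/Q) is one of the 16 transitive subgroups 6T1, ..., 6T16 of S_6. The discriminant of f is -450868486864896, which is not a perfect square, so G is not contained in A_6. The transitive groups of degree 6 not contained in A_6 are: C_6 (6T1, order 6), S_3 (6T2, order 6), D_6 (6T3, order 12), C_3 x S_3 (6T5, order 18), A_4 x C_2 (6T6, order 24), S_4 (6T8, order 24), S_3 x S_3 (6T9, order 36), S_4 x C_2 (6T11, order 48), (S_3 x S_3) : C_2 (6T13, order 72), PGL(2,5) (6T14, order 120), S_6 (6T16, order 720). By Dedekind's theorem, for a prime p not dividing disc(f) the degrees of the irreducible factors of f mod p form the cycle type of an element of G. Factoring f modulo the 33 such primes p <= 149 (skipping 2, 3, which divide the discriminant), each new pattern first appears at: mod 5: f = (x^3 + x^2 + 3x + 4)(x^3 + 3x^2 + 4x + 3), pattern 3+3; mod 7: f = (x^6 + x^5 + x^4 + x^3 + 2x^2 + 6x + 3), pattern 6; mod 17: f = (x)(x + 15)(x^2 + 15x + 7)(x^2 + 15x + 13), pattern 2+2+1+1; mod 19: f = (x + 2)(x + 5)(x + 12)(x + 15)(x^2 + 17x + 8), pattern 2+1+1+1+1; mod 71: f = (x^2 + 69x + 30)(x^2 + 69x + 50)(x^2 + 69x + 65), pattern 2+2+2. No other pattern occurs in this range, so the set of observed cycle types is {3+3, 6, 2+2+1+1, 2+1+1+1+1, 2+2+2}. The candidates containing elements of all these cycle types are A_4 x C_2 (6T6) of order 24, S_4 x C_2 (6T11) of order 48, (S_3 x S_3) : C_2 (6T13) of order 72, S_6 (6T16) of order 720; the others are excluded. The observed types are precisely the cycle types that occur in A_4 x C_2 (6T6) (apart from the identity). Each of the other remaining candidates has further cycle types, and by the Chebotarev density theorem the matching factorization patterns would occur for a proportion of primes equal to their share of the group: S_4 x C_2 (6T11) additionally contains elements of type 4+2, 4+1+1 (12 of its 48 elements, about 25% of primes); (S_3 x S_3) : C_2 (6T13) additionally contains elements of type 4+2, 3+2+1, 3+1+1+1 (34 of its 72 elements, about 47% of primes); S_6 (6T16) additionally contains elements of type 5+1, 4+2, 4+1+1, 3+2+1, 3+1+1+1 (484 of its 720 elements, about 67% of primes). None of the 33 primes tested shows any such pattern (for each of these groups the chance of that is below 10^-4), which rules them out. Hence G = A_4 x C_2 (6T6), of order 24.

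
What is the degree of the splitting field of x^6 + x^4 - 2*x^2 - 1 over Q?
12

The degree of the splitting field over Q equals the order of the Galois group, so first determine the group. The polynomial f is an irreducible sextic over Q, so G = Gal(f/Q) is one of the 16 transitive subgroups 6T1, ..., 6T16 of S_6. The discriminant of f is 153664 = 392^2, a perfect square, so G is contained in A_6. The transitive groups of degree 6 contained in A_6 are: A_4 (6T4, order 12), S_4 (6T7, order 24), (C_3 x C_3) : C_4 (6T10, order 36), PSL(2,5) (6T12, order 60), A_6 (6T15, order 360). By Dedekind's theorem, for a prime p not dividing disc(f) the degrees of the irreducible factors of f mod p form the cycle type of an element of G. Factoring f modulo the 33 such primes p <= 149 (skipping 2, 7, which divide the discriminant), each new pattern first appears at: mod 3: f = (x^3 + 2x + 1)(x^3 + 2x + 2), pattern 3+3; mod 13: f = (x + 6)(x + 7)(x^2 + 5)(x^2 + 6), pattern 2+2+1+1. No other pattern occurs in this range, so the set of observed cycle types is {3+3, 2+2+1+1}. The candidates containing elements of all these cycle types are A_4 (6T4) of order 12, S_4 (6T7) of order 24, (C_3 x C_3) : C_4 (6T10) of order 36, PSL(2,5) (6T12) of order 60, A_6 (6T15) of order 360; the others are excluded. The observed types are precisely the cycle types that occur in A_4 (6T4) (apart from the identity). Each of the other remaining candidates has further cycle types, and by the Chebotarev density theorem the matching factorization patterns would occur for a proportion of primes equal to their share of the group: S_4 (6T7) additionally contains elements of type 4+2 (6 of its 24 elements, about 25% of primes); (C_3 x C_3) : C_4 (6T10) additionally contains elements of type 4+2, 3+1+1+1 (22 of its 36 elements, about 61% of primes); PSL(2,5) (6T12) additionally contains elements of type 5+1 (24 of its 60 elements, about 40% of primes); A_6 (6T15) additionally contains elements of type 5+1, 4+2, 3+1+1+1 (274 of its 360 elements, about 76% of primes). None of the 33 primes tested shows any such pattern (for each of these groups the chance of that is below 10^-4), which rules them out. Hence G = A_4 (6T4), of order 12. The Galois group A_4 (6T4) has order 12, so the splitting field has degree 12 over Q.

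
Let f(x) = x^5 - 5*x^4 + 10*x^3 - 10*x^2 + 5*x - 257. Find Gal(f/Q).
The polynomial f is an irreducible quintic over Q, so G = Gal(f/Q) is a transitive subgroup of S_5: one of C_5 (5T1, order 5), D_5 (5T2, order 10), F_20 (5T3, order 20), A_5 (5T4, order 60) or S_5 (5T5, order 120). The discriminant of f is 13421772800000, which is not a perfect square, so G is not contained in A_5. The transitive groups of degree 5 not contained in A_5 are: F_20 (5T3, order 20), S_5 (5T5, order 120). By Dedekind's theorem, for a prime p not dividing disc(f) the degrees of the irreducible factors of f mod p form the cycle type of an element of G. Factoring f modulo the 18 such primes p <= 71 (skipping 2, 5, which divide the discriminant), each new pattern first appears at: mod 3: f = (x + 1)(x^4 + x^2 + x + 1), pattern 4+1; mod 11: f = (x^5 + 6x^4 + 10x^3 + x^2 + 5x + 7), pattern 5; mod 19: f = (x + 13)(x^2 + 4x + 1)(x^2 + 16x + 8), pattern 2+2+1. No other pattern occurs in this range, so the set of observed cycle types is {4+1, 5, 2+2+1}. The candidates containing elements of all these cycle types are F_20 (5T3) of order 20, S_5 (5T5) of order 120; the others are excluded. The observed types are precisely the cycle types that occur in F_20 (5T3) (apart from the identity). Each of the other remaining candidates has further cycle types, and by the Chebotarev density theorem the matching factorization patterns would occur for a proportion of primes equal to their share of the group: S_5 (5T5) additionally contains elements of type 3+2, 3+1+1, 2+1+1+1 (50 of its 120 elements, about 42% of primes). None of the 18 primes tested shows any such pattern (for each of these groups the chance of that is below 10^-4), which rules them out. Hence G = F_20 (5T3), of order 20.

F_20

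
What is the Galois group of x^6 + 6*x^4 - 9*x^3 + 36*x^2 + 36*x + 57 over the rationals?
The polynomial f is an irreducible sextic over Q, so G = Gal(f/Q) is one of the 16 transitive subgroups 6T1, ..., 6T16 of S_6. The discriminant of f is -449880542841987, which is not a perfect square, so G is not contained in A_6. The transitive groups of degree 6 not contained in A_6 are: C_6 (6T1, order 6), S_3 (6T2, order 6), D_6 (6T3, order 12), C_3 x S_3 (6T5, order 18), A_4 x C_2 (6T6, order 24), S_4 (6T8, order 24), S_3 x S_3 (6T9, order 36), S_4 x C_2 (6T11, order 48), (S_3 x S_3) : C_2 (6T13, order 72), PGL(2,5) (6T14, order 120), S_6 (6T16, order 720). By Dedekind's theorem, for a prime p not dividing disc(f) the degrees of the irreducible factors of f mod p form the cycle type of an element of G. Factoring f modulo the 37 such primes p <= 179 (skipping 3, 19, 73, 109, which divide the discriminant), each new pattern first appears at: mod 2: f = (x^6 + x^3 + 1), pattern 6; mod 7: f = (x^3 + 2x + 6)(x^3 + 4x + 6), pattern 3+3; mod 17: f = (x^2 + 7x + 14)(x^2 + 11x + 16)(x^2 + 16x + 2), pattern 2+2+2; mod 37: f = (x + 4)(x + 10)(x + 15)(x + 23)(x + 28)(x + 31), pattern 1+1+1+1+1+1. No other pattern occurs in this range, so the set of observed cycle types is {6, 3+3, 2+2+2, 1+1+1+1+1+1}. The candidates containing elements of all these cycle types are C_6 (6T1) of order 6, D_6 (6T3) of order 12, C_3 x S_3 (6T5) of order 18, A_4 x C_2 (6T6) of order 24, S_3 x S_3 (6T9) of order 36, S_4 x C_2 (6T11) of order 48, (S_3 x S_3) : C_2 (6T13) of order 72, PGL(2,5) (6T14) of order 120, S_6 (6T16) of order 720; the others are excluded. The observed types are precisely the cycle types that occur in C_6 (6T1). Each of the other remaining candidates has further cycle types, and by the Chebotarev density theorem the matching factorization patterns would occur for a proportion of primes equal to their share of the group: D_6 (6T3) additionally contains elements of type 2+2+1+1 (3 of its 12 elements, about 25% of primes); C_3 x S_3 (6T5) additionally contains elements of type 3+1+1+1 (4 of its 18 elements, about 22% of primes); A_4 x C_2 (6T6) additionally contains elements of type 2+2+1+1, 2+1+1+1+1 (6 of its 24 elements, about 25% of primes); S_3 x S_3 (6T9) additionally contains elements of type 3+1+1+1, 2+2+1+1 (13 of its 36 elements, about 36% of primes); S_4 x C_2 (6T11) additionally contains elements of type 4+2, 4+1+1, 2+2+1+1, 2+1+1+1+1 (24 of its 48 elements, about 50% of primes); (S_3 x S_3) : C_2 (6T13) additionally contains elements of type 4+2, 3+2+1, 3+1+1+1, 2+2+1+1, 2+1+1+1+1 (49 of its 72 elements, about 68% of primes); PGL(2,5) (6T14) additionally contains elements of type 5+1, 4+1+1, 2+2+1+1 (69 of its 120 elements, about 58% of primes); S_6 (6T16) additionally contains elements of type 5+1, 4+2, 4+1+1, 3+2+1, 3+1+1+1, 2+2+1+1, 2+1+1+1+1 (544 of its 720 elements, about 76% of primes). None of the 37 primes tested shows any such pattern (for each of these groups the chance of that is below 10^-4), which rules them out. Hence G = C_6 (6T1), of order 6.

6T1: C_6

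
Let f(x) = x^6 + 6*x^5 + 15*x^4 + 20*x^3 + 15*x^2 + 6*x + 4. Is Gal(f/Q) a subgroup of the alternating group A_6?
No

The polynomial is irreducible of degree 6 over Q. Its discriminant is -11337408, which is not a perfect square. A Galois group lies in the alternating group exactly when the discriminant is a square in Q, so the Galois group (S_3) is not contained in A_6.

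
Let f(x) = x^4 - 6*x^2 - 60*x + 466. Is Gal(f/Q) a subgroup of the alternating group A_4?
Yes

The polynomial is irreducible of degree 4 over Q. Its discriminant is 23118594304 = 152048^2, a perfect square. A Galois group lies in the alternating group exactly when the discriminant is a square in Q, so the Galois group (V_4) is contained in A_4.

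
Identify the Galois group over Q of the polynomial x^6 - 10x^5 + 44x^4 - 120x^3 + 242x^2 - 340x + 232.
S_4

The polynomial f is an irreducible sextic over Q, so G = Gal(f/Q) is one of the 16 transitive subgroups 6T1, ..., 6T16 of S_6. The discriminant of f is -4014080000, which is not a perfect square, so G is not contained in A_6. The transitive groups of degree 6 not contained in A_6 are: C_6 (6T1, order 6), S_3 (6T2, order 6), D_6 (6T3, order 12), C_3 x S_3 (6T5, order 18), A_4 x C_2 (6T6, order 24), S_4 (6T8, order 24), S_3 x S_3 (6T9, order 36), S_4 x C_2 (6T11, order 48), (S_3 x S_3) : C_2 (6T13, order 72), PGL(2,5) (6T14, order 120), S_6 (6T16, order 720). By Dedekind's theorem, for a prime p not dividing disc(f) the degrees of the irreducible factors of f mod p form the cycle type of an element of G. Factoring f modulo the 22 such primes p <= 97 (skipping 2, 5, 7, which divide the discriminant), each new pattern first appears at: mod 3: f = (x^3 + 2x + 1)(x^3 + 2x^2 + 1), pattern 3+3; mod 13: f = (x + 5)(x + 10)(x^4 + x^3 + 5x^2 + 2x + 1), pattern 4+1+1; mod 37: f = (x^2 + 10x + 30)(x^2 + 26x + 6)(x^2 + 28x + 35), pattern 2+2+2; mod 43: f = (x + 1)(x + 25)(x^2 + 19x + 25)(x^2 + 31x + 40), pattern 2+2+1+1. No other pattern occurs in this range, so the set of observed cycle types is {3+3, 4+1+1, 2+2+2, 2+2+1+1}. The candidates containing elements of all these cycle types are S_4 (6T8) of order 24, S_4 x C_2 (6T11) of order 48, PGL(2,5) (6T14) of order 120, S_6 (6T16) of order 720; the others are excluded. The observed types are precisely the cycle types that occur in S_4 (6T8) (apart from the identity). Each of the other remaining candidates has further cycle types, and by the Chebotarev density theorem the matching factorization patterns would occur for a proportion of primes equal to their share of the group: S_4 x C_2 (6T11) additionally contains elements of type 6, 4+2, 2+1+1+1+1 (17 of its 48 elements, about 35% of primes); PGL(2,5) (6T14) additionally contains elements of type 6, 5+1 (44 of its 120 elements, about 37% of primes); S_6 (6T16) additionally contains elements of type 6, 5+1, 4+2, 3+2+1, 3+1+1+1, 2+1+1+1+1 (529 of its 720 elements, about 73% of primes). None of the 22 primes tested shows any such pattern (for each of these groups the chance of that is below 10^-4), which rules them out. Hence G = S_4 (6T8), of order 24.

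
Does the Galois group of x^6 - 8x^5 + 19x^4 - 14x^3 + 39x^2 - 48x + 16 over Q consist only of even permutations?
Yes

The polynomial is irreducible of degree 6 over Q. Its discriminant is 90962560000 = 301600^2, a perfect square. A Galois group lies in the alternating group exactly when the discriminant is a square in Q, so the Galois group ((C_3 x C_3) : C_4) is contained in A_6.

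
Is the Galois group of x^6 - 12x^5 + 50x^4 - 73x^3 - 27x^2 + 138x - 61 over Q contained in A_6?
The polynomial is irreducible of degree 6 over Q. Its discriminant is 30991489 = 5567^2, a perfect square. A Galois group lies in the alternating group exactly when the discriminant is a square in Q, so the Galois group (PSL(2,5)) is contained in A_6.

Yes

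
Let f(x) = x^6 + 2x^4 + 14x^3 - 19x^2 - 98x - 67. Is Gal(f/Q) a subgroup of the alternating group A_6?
The polynomial is irreducible of degree 6 over Q. Its discriminant is 94085654450176 = 9699776^2, a perfect square. A Galois group lies in the alternating group exactly when the discriminant is a square in Q, so the Galois group (S_4) is contained in A_6.

Yes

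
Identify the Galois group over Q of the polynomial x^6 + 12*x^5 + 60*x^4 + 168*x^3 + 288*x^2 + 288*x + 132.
S_3 x S_3 (also written G36-)

The polynomial f is an irreducible sextic over Q, so G = Gal(f/Q) is one of the 16 transitive subgroups 6T1, ..., 6T16 of S_6. The discriminant of f is 1289945088, which is not a perfect square, so G is not contained in A_6. The transitive groups of degree 6 not contained in A_6 are: C_6 (6T1, order 6), S_3 (6T2, order 6), D_6 (6T3, order 12), C_3 x S_3 (6T5, order 18), A_4 x C_2 (6T6, order 24), S_4 (6T8, order 24), S_3 x S_3 (6T9, order 36), S_4 x C_2 (6T11, order 48), (S_3 x S_3) : C_2 (6T13, order 72), PGL(2,5) (6T14, order 120), S_6 (6T16, order 720). By Dedekind's theorem, for a prime p not dividing disc(f) the degrees of the irreducible factors of f mod p form the cycle type of an element of G. Factoring f modulo the 23 such primes p <= 97 (skipping 2, 3, which divide the discriminant), each new pattern first appears at: mod 5: f = (x^6 + 2x^5 + 3x^3 + 3x^2 + 3x + 2), pattern 6; mod 11: f = (x)(x + 5)(x^2 + x + 7)(x^2 + 6x + 1), pattern 2+2+1+1; mod 13: f = (x + 1)(x + 6)(x + 12)(x^3 + 6x^2 + 12x + 4), pattern 3+1+1+1; mod 31: f = (x^2 + x + 26)(x^2 + 20x + 23)(x^2 + 22x + 25), pattern 2+2+2; mod 97: f = (x^3 + 6x^2 + 12x + 32)(x^3 + 6x^2 + 12x + 89), pattern 3+3. No other pattern occurs in this range, so the set of observed cycle types is {6, 2+2+1+1, 3+1+1+1, 2+2+2, 3+3}. The candidates containing elements of all these cycle types are S_3 x S_3 (6T9) of order 36, (S_3 x S_3) : C_2 (6T13) of order 72, S_6 (6T16) of order 720; the others are excluded. The observed types are precisely the cycle types that occur in S_3 x S_3 (6T9) (apart from the identity). Each of the other remaining candidates has further cycle types, and by the Chebotarev density theorem the matching factorization patterns would occur for a proportion of primes equal to their share of the group: (S_3 x S_3) : C_2 (6T13) additionally contains elements of type 4+2, 3+2+1, 2+1+1+1+1 (36 of its 72 elements, about 50% of primes); S_6 (6T16) additionally contains elements of type 5+1, 4+2, 4+1+1, 3+2+1, 2+1+1+1+1 (459 of its 720 elements, about 64% of primes). None of the 23 primes tested shows any such pattern (for each of these groups the chance of that is below 10^-4), which rules them out. Hence G = S_3 x S_3 (6T9), of order 36.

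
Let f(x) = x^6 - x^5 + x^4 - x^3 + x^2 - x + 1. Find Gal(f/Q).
C_6 (also written C6)

The polynomial f is an irreducible sextic over Q, so G = Gal(f/Q) is one of the 16 transitive subgroups 6T1, ..., 6T16 of S_6. The discriminant of f is -16807, which is not a perfect square, so G is not contained in A_6. The transitive groups of degree 6 not contained in A_6 are: C_6 (6T1, order 6), S_3 (6T2, order 6), D_6 (6T3, order 12), C_3 x S_3 (6T5, order 18), A_4 x C_2 (6T6, order 24), S_4 (6T8, order 24), S_3 x S_3 (6T9, order 36), S_4 x C_2 (6T11, order 48), (S_3 x S_3) : C_2 (6T13, order 72), PGL(2,5) (6T14, order 120), S_6 (6T16, order 720). By Dedekind's theorem, for a prime p not dividing disc(f) the degrees of the irreducible factors of f mod p form the cycle type of an element of G. Factoring f modulo the 37 such primes p <= 163 (skipping 7, which divides the discriminant), each new pattern first appears at: mod 2: f = (x^3 + x + 1)(x^3 + x^2 + 1), pattern 3+3; mod 3: f = (x^6 + 2x^5 + x^4 + 2x^3 + x^2 + 2x + 1), pattern 6; mod 13: f = (x^2 + 7x + 1)(x^2 + 8x + 1)(x^2 + 10x + 1), pattern 2+2+2; mod 29: f = (x + 7)(x + 16)(x + 20)(x + 23)(x + 24)(x + 25), pattern 1+1+1+1+1+1. No other pattern occurs in this range, so the set of observed cycle types is {3+3, 6, 2+2+2, 1+1+1+1+1+1}. The candidates containing elements of all these cycle types are C_6 (6T1) of order 6, D_6 (6T3) of order 12, C_3 x S_3 (6T5) of order 18, A_4 x C_2 (6T6) of order 24, S_3 x S_3 (6T9) of order 36, S_4 x C_2 (6T11) of order 48, (S_3 x S_3) : C_2 (6T13) of order 72, PGL(2,5) (6T14) of order 120, S_6 (6T16) of order 720; the others are excluded. The observed types are precisely the cycle types that occur in C_6 (6T1). Each of the other remaining candidates has further cycle types, and by the Chebotarev density theorem the matching factorization patterns would occur for a proportion of primes equal to their share of the group: D_6 (6T3) additionally contains elements of type 2+2+1+1 (3 of its 12 elements, about 25% of primes); C_3 x S_3 (6T5) additionally contains elements of type 3+1+1+1 (4 of its 18 elements, about 22% of primes); A_4 x C_2 (6T6) additionally contains elements of type 2+2+1+1, 2+1+1+1+1 (6 of its 24 elements, about 25% of primes); S_3 x S_3 (6T9) additionally contains elements of type 3+1+1+1, 2+2+1+1 (13 of its 36 elements, about 36% of primes); S_4 x C_2 (6T11) additionally contains elements of type 4+2, 4+1+1, 2+2+1+1, 2+1+1+1+1 (24 of its 48 elements, about 50% of primes); (S_3 x S_3) : C_2 (6T13) additionally contains elements of type 4+2, 3+2+1, 3+1+1+1, 2+2+1+1, 2+1+1+1+1 (49 of its 72 elements, about 68% of primes); PGL(2,5) (6T14) additionally contains elements of type 5+1, 4+1+1, 2+2+1+1 (69 of its 120 elements, about 58% of primes); S_6 (6T16) additionally contains elements of type 5+1, 4+2, 4+1+1, 3+2+1, 3+1+1+1, 2+2+1+1, 2+1+1+1+1 (544 of its 720 elements, about 76% of primes). None of the 37 primes tested shows any such pattern (for each of these groups the chance of that is below 10^-4), which rules them out. Hence G = C_6 (6T1), of order 6.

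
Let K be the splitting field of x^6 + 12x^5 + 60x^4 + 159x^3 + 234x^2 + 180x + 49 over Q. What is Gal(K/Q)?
S_3 x S_3 (order 36)

The polynomial f is an irreducible sextic over Q, so G = Gal(f/Q) is one of the 16 transitive subgroups 6T1, ..., 6T16 of S_6. The discriminant of f is 871199469, which is not a perfect square, so G is not contained in A_6. The transitive groups of degree 6 not contained in A_6 are: C_6 (6T1, order 6), S_3 (6T2, order 6), D_6 (6T3, order 12), C_3 x S_3 (6T5, order 18), A_4 x C_2 (6T6, order 24), S_4 (6T8, order 24), S_3 x S_3 (6T9, order 36), S_4 x C_2 (6T11, order 48), (S_3 x S_3) : C_2 (6T13, order 72), PGL(2,5) (6T14, order 120), S_6 (6T16, order 720). By Dedekind's theorem, for a prime p not dividing disc(f) the degrees of the irreducible factors of f mod p form the cycle type of an element of G. Factoring f modulo the 16 such primes p <= 67 (skipping 3, 7, 29, which divide the discriminant), each new pattern first appears at: mod 2: f = (x^6 + x^3 + 1), pattern 6; mod 5: f = (x + 3)(x + 4)(x^2 + 2x + 4)(x^2 + 3x + 3), pattern 2+2+1+1; mod 13: f = (x + 4)(x + 7)(x + 8)(x^3 + 6x^2 + 12x + 12), pattern 3+1+1+1; mod 19: f = (x^2 + 6)(x^2 + 14x + 1)(x^2 + 17x + 5), pattern 2+2+2; mod 67: f = (x^3 + 6x^2 + 12x + 26)(x^3 + 6x^2 + 12x + 56), pattern 3+3. No other pattern occurs in this range, so the set of observed cycle types is {6, 2+2+1+1, 3+1+1+1, 2+2+2, 3+3}. The candidates containing elements of all these cycle types are S_3 x S_3 (6T9) of order 36, (S_3 x S_3) : C_2 (6T13) of order 72, S_6 (6T16) of order 720; the others are excluded. The observed types are precisely the cycle types that occur in S_3 x S_3 (6T9) (apart from the identity). Each of the other remaining candidates has further cycle types, and by the Chebotarev density theorem the matching factorization patterns would occur for a proportion of primes equal to their share of the group: (S_3 x S_3) : C_2 (6T13) additionally contains elements of type 4+2, 3+2+1, 2+1+1+1+1 (36 of its 72 elements, about 50% of primes); S_6 (6T16) additionally contains elements of type 5+1, 4+2, 4+1+1, 3+2+1, 2+1+1+1+1 (459 of its 720 elements, about 64% of primes). None of the 16 primes tested shows any such pattern (for each of these groups the chance of that is below 10^-4), which rules them out. Hence G = S_3 x S_3 (6T9), of order 36.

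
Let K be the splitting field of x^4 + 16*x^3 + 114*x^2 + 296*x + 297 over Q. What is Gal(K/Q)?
The polynomial is an irreducible quartic over Q and its discriminant is 1662029824 = 40768^2, a perfect square, so the Galois group is contained in A_4. The resolvent cubic y^3 - 114*y^2 + 3548*y - 28216 is irreducible over Q. An irreducible resolvent with square discriminant gives A_4.

A_4 (also written A4)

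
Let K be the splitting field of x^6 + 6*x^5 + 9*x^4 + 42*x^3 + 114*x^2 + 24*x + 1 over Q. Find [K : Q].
24

The degree of the splitting field over Q equals the order of the Galois group, so first determine the group. The polynomial f is an irreducible sextic over Q, so G = Gal(f/Q) is one of the 16 transitive subgroups 6T1, ..., 6T16 of S_6. The discriminant of f is -153891765817344, which is not a perfect square, so G is not contained in A_6. The transitive groups of degree 6 not contained in A_6 are: C_6 (6T1, order 6), S_3 (6T2, order 6), D_6 (6T3, order 12), C_3 x S_3 (6T5, order 18), A_4 x C_2 (6T6, order 24), S_4 (6T8, order 24), S_3 x S_3 (6T9, order 36), S_4 x C_2 (6T11, order 48), (S_3 x S_3) : C_2 (6T13, order 72), PGL(2,5) (6T14, order 120), S_6 (6T16, order 720). By Dedekind's theorem, for a prime p not dividing disc(f) the degrees of the irreducible factors of f mod p form the cycle type of an element of G. Factoring f modulo the 33 such primes p <= 149 (skipping 2, 3, which divide the discriminant), each new pattern first appears at: mod 5: f = (x^3 + 2x^2 + x + 4)(x^3 + 4x^2 + 4), pattern 3+3; mod 7: f = (x^6 + 6x^5 + 2x^4 + 2x^2 + 3x + 1), pattern 6; mod 17: f = (x + 13)(x + 15)(x^2 + 13x + 16)(x^2 + 16x + 2), pattern 2+2+1+1; mod 19: f = (x + 4)(x + 5)(x + 11)(x + 16)(x^2 + 8x + 4), pattern 2+1+1+1+1; mod 71: f = (x^2 + 13x + 38)(x^2 + 23x + 37)(x^2 + 41x + 5), pattern 2+2+2. No other pattern occurs in this range, so the set of observed cycle types is {3+3, 6, 2+2+1+1, 2+1+1+1+1, 2+2+2}. The candidates containing elements of all these cycle types are A_4 x C_2 (6T6) of order 24, S_4 x C_2 (6T11) of order 48, (S_3 x S_3) : C_2 (6T13) of order 72, S_6 (6T16) of order 720; the others are excluded. The observed types are precisely the cycle types that occur in A_4 x C_2 (6T6) (apart from the identity). Each of the other remaining candidates has further cycle types, and by the Chebotarev density theorem the matching factorization patterns would occur for a proportion of primes equal to their share of the group: S_4 x C_2 (6T11) additionally contains elements of type 4+2, 4+1+1 (12 of its 48 elements, about 25% of primes); (S_3 x S_3) : C_2 (6T13) additionally contains elements of type 4+2, 3+2+1, 3+1+1+1 (34 of its 72 elements, about 47% of primes); S_6 (6T16) additionally contains elements of type 5+1, 4+2, 4+1+1, 3+2+1, 3+1+1+1 (484 of its 720 elements, about 67% of primes). None of the 33 primes tested shows any such pattern (for each of these groups the chance of that is below 10^-4), which rules them out. Hence G = A_4 x C_2 (6T6), of order 24. The Galois group A_4 x C_2 (6T6) has order 24, so the splitting field has degree 24 over Q.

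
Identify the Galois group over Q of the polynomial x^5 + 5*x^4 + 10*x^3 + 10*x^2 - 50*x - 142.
The polynomial f is an irreducible quintic over Q, so G = Gal(f/Q) is a transitive subgroup of S_5: one of C_5 (5T1, order 5), D_5 (5T2, order 10), F_20 (5T3, order 20), A_5 (5T4, order 60) or S_5 (5T5, order 120). The discriminant of f is 58564000000 = 242000^2, a perfect square, so G is contained in A_5. The transitive groups of degree 5 contained in A_5 are: C_5 (5T1, order 5), D_5 (5T2, order 10), A_5 (5T4, order 60). By Dedekind's theorem, for a prime p not dividing disc(f) the degrees of the irreducible factors of f mod p form the cycle type of an element of G. Factoring f modulo the 3 such primes p <= 13 (skipping 2, 5, 11, which divide the discriminant), each new pattern first appears at: mod 3: f = (x^5 + 2x^4 + x^3 + x^2 + x + 2), pattern 5; mod 13: f = (x + 6)(x + 8)(x^3 + 4x^2 + 10x + 3), pattern 3+1+1. No other pattern occurs in this range, so the set of observed cycle types is {5, 3+1+1}. Among the candidates above, the only group containing elements of all these cycle types is A_5 (5T4) — each of C_5 (5T1), D_5 (5T2) lacks at least one of them. Hence G = A_5 (5T4), of order 60.

A_5, the alternating group on 5 letters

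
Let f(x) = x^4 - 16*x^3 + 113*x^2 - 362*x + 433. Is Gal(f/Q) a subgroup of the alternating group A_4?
The polynomial is irreducible of degree 4 over Q. Its discriminant is 29811600 = 5460^2, a perfect square. A Galois group lies in the alternating group exactly when the discriminant is a square in Q, so the Galois group (V_4) is contained in A_4.

Yes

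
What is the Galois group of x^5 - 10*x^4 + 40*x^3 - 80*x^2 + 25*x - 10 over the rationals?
The polynomial f is an irreducible quintic over Q, so G = Gal(f/Q) is a transitive subgroup of S_5: one of C_5 (5T1, order 5), D_5 (5T2, order 10), F_20 (5T3, order 20), A_5 (5T4, order 60) or S_5 (5T5, order 120). The discriminant of f is 58564000000 = 242000^2, a perfect square, so G is contained in A_5. The transitive groups of degree 5 contained in A_5 are: C_5 (5T1, order 5), D_5 (5T2, order 10), A_5 (5T4, order 60). By Dedekind's theorem, for a prime p not dividing disc(f) the degrees of the irreducible factors of f mod p form the cycle type of an element of G. Factoring f modulo the 3 such primes p <= 13 (skipping 2, 5, 11, which divide the discriminant), each new pattern first appears at: mod 3: f = (x^5 + 2x^4 + x^3 + x^2 + x + 2), pattern 5; mod 13: f = (x + 3)(x + 5)(x^3 + 8x^2 + 8), pattern 3+1+1. No other pattern occurs in this range, so the set of observed cycle types is {5, 3+1+1}. Among the candidates above, the only group containing elements of all these cycle types is A_5 (5T4) — each of C_5 (5T1), D_5 (5T2) lacks at least one of them. Hence G = A_5 (5T4), of order 60.

A_5 (also written A5)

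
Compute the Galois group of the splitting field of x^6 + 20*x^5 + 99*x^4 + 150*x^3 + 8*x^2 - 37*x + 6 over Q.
The polynomial f is an irreducible sextic over Q, so G = Gal(f/Q) is one of the 16 transitive subgroups 6T1, ..., 6T16 of S_6. The discriminant of f is 1770264843169 = 1330513^2, a perfect square, so G is contained in A_6. The transitive groups of degree 6 contained in A_6 are: A_4 (6T4, order 12), S_4 (6T7, order 24), (C_3 x C_3) : C_4 (6T10, order 36), PSL(2,5) (6T12, order 60), A_6 (6T15, order 360). By Dedekind's theorem, for a prime p not dividing disc(f) the degrees of the irreducible factors of f mod p form the cycle type of an element of G. Factoring f modulo the 21 such primes p <= 79 (skipping 19, which divides the discriminant), each new pattern first appears at: mod 2: f = (x)(x^5 + x^3 + 1), pattern 5+1; mod 7: f = (x^3 + x^2 + 3x + 5)(x^3 + 5x^2 + 4), pattern 3+3; mod 61: f = (x + 6)(x + 51)(x^2 + 10x + 60)(x^2 + 14x + 55), pattern 2+2+1+1. No other pattern occurs in this range, so the set of observed cycle types is {5+1, 3+3, 2+2+1+1}. The candidates containing elements of all these cycle types are PSL(2,5) (6T12) of order 60, A_6 (6T15) of order 360; the others are excluded. The observed types are precisely the cycle types that occur in PSL(2,5) (6T12) (apart from the identity). Each of the other remaining candidates has further cycle types, and by the Chebotarev density theorem the matching factorization patterns would occur for a proportion of primes equal to their share of the group: A_6 (6T15) additionally contains elements of type 4+2, 3+1+1+1 (130 of its 360 elements, about 36% of primes). None of the 21 primes tested shows any such pattern (for each of these groups the chance of that is below 10^-4), which rules them out. Hence G = PSL(2,5) (6T12), of order 60.

PSL(2,5) (also written A5(6))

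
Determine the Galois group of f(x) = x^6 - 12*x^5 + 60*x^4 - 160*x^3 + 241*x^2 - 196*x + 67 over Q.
The polynomial f is an irreducible sextic over Q, so G = Gal(f/Q) is one of the 16 transitive subgroups 6T1, ..., 6T16 of S_6. The discriminant of f is 61504 = 248^2, a perfect square, so G is contained in A_6. The transitive groups of degree 6 contained in A_6 are: A_4 (6T4, order 12), S_4 (6T7, order 24), (C_3 x C_3) : C_4 (6T10, order 36), PSL(2,5) (6T12, order 60), A_6 (6T15, order 360). By Dedekind's theorem, for a prime p not dividing disc(f) the degrees of the irreducible factors of f mod p form the cycle type of an element of G. Factoring f modulo the 79 such primes p <= 419 (skipping 2, 31, which divide the discriminant), each new pattern first appears at: mod 3: f = (x^2 + 2x + 2)(x^4 + x^3 + 2x^2 + 2x + 2), pattern 4+2; mod 5: f = (x^3 + x + 4)(x^3 + 3x^2 + 4x + 3), pattern 3+3; mod 11: f = (x + 1)(x + 6)(x^2 + 3)(x^2 + 3x + 8), pattern 2+2+1+1; mod 67: f = (x)(x + 1)(x + 9)(x + 54)(x + 62)(x + 63), pattern 1+1+1+1+1+1. No other pattern occurs in this range, so the set of observed cycle types is {4+2, 3+3, 2+2+1+1, 1+1+1+1+1+1}. The candidates containing elements of all these cycle types are S_4 (6T7) of order 24, (C_3 x C_3) : C_4 (6T10) of order 36, A_6 (6T15) of order 360; the others are excluded. The observed types are precisely the cycle types that occur in S_4 (6T7). Each of the other remaining candidates has further cycle types, and by the Chebotarev density theorem the matching factorization patterns would occur for a proportion of primes equal to their share of the group: (C_3 x C_3) : C_4 (6T10) additionally contains elements of type 3+1+1+1 (4 of its 36 elements, about 11% of primes); A_6 (6T15) additionally contains elements of type 5+1, 3+1+1+1 (184 of its 360 elements, about 51% of primes). None of the 79 primes tested shows any such pattern (for each of these groups the chance of that is below 10^-4), which rules them out. Hence G = S_4 (6T7), of order 24.

S_4, S_4(6d), the S_4-action on 6 points inside A_6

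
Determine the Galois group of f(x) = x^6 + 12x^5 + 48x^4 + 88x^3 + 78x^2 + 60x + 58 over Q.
S_3 x S_3

The polynomial f is an irreducible sextic over Q, so G = Gal(f/Q) is one of the 16 transitive subgroups 6T1, ..., 6T16 of S_6. The discriminant of f is 32289945753600, which is not a perfect square, so G is not contained in A_6. The transitive groups of degree 6 not contained in A_6 are: C_6 (6T1, order 6), S_3 (6T2, order 6), D_6 (6T3, order 12), C_3 x S_3 (6T5, order 18), A_4 x C_2 (6T6, order 24), S_4 (6T8, order 24), S_3 x S_3 (6T9, order 36), S_4 x C_2 (6T11, order 48), (S_3 x S_3) : C_2 (6T13, order 72), PGL(2,5) (6T14, order 120), S_6 (6T16, order 720). By Dedekind's theorem, for a prime p not dividing disc(f) the degrees of the irreducible factors of f mod p form the cycle type of an element of G. Factoring f modulo the 14 such primes p <= 59 (skipping 2, 3, 5, which divide the discriminant), each new pattern first appears at: mod 7: f = (x^6 + 5x^5 + 6x^4 + 4x^3 + x^2 + 4x + 2), pattern 6; mod 19: f = (x + 3)(x + 6)(x + 16)(x^3 + 6x^2 + 2x + 13), pattern 3+1+1+1; mod 23: f = (x + 9)(x + 22)(x^2 + 7x + 3)(x^2 + 20x + 20), pattern 2+2+1+1; mod 31: f = (x^2 + 19x + 2)(x^2 + 26x + 19)(x^2 + 29x + 26), pattern 2+2+2; mod 43: f = (x^3 + 6x^2 + 27x + 15)(x^3 + 6x^2 + 28x + 1), pattern 3+3. No other pattern occurs in this range, so the set of observed cycle types is {6, 3+1+1+1, 2+2+1+1, 2+2+2, 3+3}. The candidates containing elements of all these cycle types are S_3 x S_3 (6T9) of order 36, (S_3 x S_3) : C_2 (6T13) of order 72, S_6 (6T16) of order 720; the others are excluded. The observed types are precisely the cycle types that occur in S_3 x S_3 (6T9) (apart from the identity). Each of the other remaining candidates has further cycle types, and by the Chebotarev density theorem the matching factorization patterns would occur for a proportion of primes equal to their share of the group: (S_3 x S_3) : C_2 (6T13) additionally contains elements of type 4+2, 3+2+1, 2+1+1+1+1 (36 of its 72 elements, about 50% of primes); S_6 (6T16) additionally contains elements of type 5+1, 4+2, 4+1+1, 3+2+1, 2+1+1+1+1 (459 of its 720 elements, about 64% of primes). None of the 14 primes tested shows any such pattern (for each of these groups the chance of that is below 10^-4), which rules them out. Hence G = S_3 x S_3 (6T9), of order 36.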